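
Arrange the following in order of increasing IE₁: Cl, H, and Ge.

Ge < Cl < H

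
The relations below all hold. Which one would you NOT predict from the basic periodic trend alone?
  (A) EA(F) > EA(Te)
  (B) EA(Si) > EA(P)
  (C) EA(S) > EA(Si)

The general trend: electron affinity increases across a period and decreases down a group.
(A) F (period 2, group 17) vs Te (period 5, group 16): the stated order agrees with the simple trend.
(B) Si (period 3, group 14) vs P (period 3, group 15): the stated order contradicts the simple trend.
(C) S (period 3, group 16) vs Si (period 3, group 14): the stated order agrees with the simple trend.
The exception is (B): adding an electron to P's half-filled 3p³ is unfavourable, so Si (3p²) has the more exothermic EA.

(B)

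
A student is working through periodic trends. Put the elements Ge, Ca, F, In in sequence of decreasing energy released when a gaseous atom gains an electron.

F is in period 2, group 17; Ca is in period 4, group 2; Ge is in period 4, group 14; In is in period 5, group 13.
Atoms with high Z_eff and room in the valence shell (especially the halogens) have the most exothermic electron affinities.
Neither a single period nor a single group — weigh both effects.
In > Ca: the two effects oppose for this pair; the across-period effect wins (29 vs 2 kJ/mol).
Ge > In: relative to In, both the across-period and down-group shifts push Ge's electron affinity up.
F > Ge: relative to Ge, both the across-period and down-group shifts push F's electron affinity up.
For reference (kJ/mol): F 328, Ca 2, Ge 119, In 29.
So from highest to lowest: F > Ge > In > Ca.

F > Ge > In > Ca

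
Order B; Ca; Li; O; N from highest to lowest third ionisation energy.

Consider each +2 ion: B²⁺ still has 1 valence electron; Ca²⁺ is the bare [Ar] core; Li²⁺ is already 1 electron into the core; O²⁺ still has 4 valence electrons; N²⁺ still has 3 valence electrons.
Usually core removal costs more than valence removal, but here the competition is close: a tightly held n=2 valence electron can cost more to remove than an n=3 core electron, so the actual values have to decide it.
Valence configurations: B²⁺ [He]2s¹, O²⁺ [He]2s²2p², N²⁺ [He]2s²2p¹.
The numbers (kJ/mol): B 3660, Ca 4912, Li 11815, O 5300, N 4578.
Putting it together, IE_3: B < N < Ca < O < Li.

Li, O, Ca, N, B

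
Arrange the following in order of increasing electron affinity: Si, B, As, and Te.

B is in period 2, group 13; Si is in period 3, group 14; As is in period 4, group 15; Te is in period 5, group 16.
Electron affinity generally becomes more exothermic across a period toward the halogens and less exothermic down a group.
A diagonal step moves right (one effect) and down (the opposite effect) at once.
As > B: period and group pull opposite ways; the across-period shift dominates (78 vs 27 kJ/mol).
Si > As: period and group pull opposite ways; the down-group shift dominates (134 vs 78 kJ/mol).
Te > Si: the two effects oppose for this pair; the across-period effect wins (190 vs 134 kJ/mol).
Approximate values (kJ/mol): B 27, Si 134, As 78, Te 190.
So from lowest to highest: B < As < Si < Te.

B < As < Si < Te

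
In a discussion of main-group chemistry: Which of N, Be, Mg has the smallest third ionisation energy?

N

The third ionization energy removes an electron from the +2 ion. For each element: N²⁺ still has 3 valence electrons; Be²⁺ is the bare [He] core; Mg²⁺ is the bare [Ne] core.
Core electrons are held far more tightly than valence electrons, so Mg and Be top the IE_3 order.
The numbers (kJ/mol): N 4578, Be 14849, Mg 7733.
So the third ionization energies run N < Mg < Be.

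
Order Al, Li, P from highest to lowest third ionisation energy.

Consider each +2 ion: Al²⁺ still has 1 valence electron; Li²⁺ is already 1 electron into the core; P²⁺ still has 3 valence electrons.
Pulling an electron out of a noble-gas core costs far more than removing a remaining valence electron, so Li sits at the high end of IE_3.
Valence configurations: Al²⁺ [Ne]3s¹, P²⁺ [Ne]3s²3p¹.
Tabulated IE_3 (kJ/mol): Al 2745, Li 11815, P 2914.
Hence IE_3: Al < P < Li.

Li > P > Al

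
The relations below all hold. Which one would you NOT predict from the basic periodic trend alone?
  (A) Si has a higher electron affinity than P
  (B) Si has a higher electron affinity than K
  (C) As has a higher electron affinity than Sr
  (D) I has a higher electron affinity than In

The general trend: electron affinity increases across a period and decreases down a group.
(A) Si (period 3, group 14) vs P (period 3, group 15): the stated order contradicts the simple trend.
(B) Si (period 3, group 14) vs K (period 4, group 1): the stated order agrees with the simple trend.
(C) As (period 4, group 15) vs Sr (period 5, group 2): the stated order agrees with the simple trend.
(D) I (period 5, group 17) vs In (period 5, group 13): the stated order agrees with the simple trend.
The exception is (A): adding an electron to P's half-filled 3p³ is unfavourable, so Si (3p²) has the more exothermic EA.

(A)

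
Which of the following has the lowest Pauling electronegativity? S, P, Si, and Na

Na is in period 3, group 1; Si is in period 3, group 14; P is in period 3, group 15; S is in period 3, group 16.
EN rises left→right (higher Z_eff, smaller atoms) and falls top→bottom (larger, more shielded atoms).
All lie in period 3, so electronegativity increases left to right.
The lowest Pauling electronegativity among these belongs to Na.

Na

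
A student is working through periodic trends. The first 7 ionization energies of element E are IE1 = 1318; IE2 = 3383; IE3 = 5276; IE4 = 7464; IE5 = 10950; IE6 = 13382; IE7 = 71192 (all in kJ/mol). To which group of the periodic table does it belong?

Look for the largest jump between consecutive ionization energies: IE7/IE6 ≈ 5.3, far larger than any earlier ratio.
That jump marks the point where a core electron is being removed. So the atom has 6 valence electrons.
A main-group element with 6 valence electrons is in group 16.

Group 16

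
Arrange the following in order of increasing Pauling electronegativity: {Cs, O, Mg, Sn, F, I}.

Cs, Mg, Sn, I, O, F

Atoms toward the upper right of the periodic table pull bonding electrons most strongly.
These span different periods and groups, so the two trends combine.
Mg > Cs: both effects reinforce here, so Mg is clearly the higher of the two.
Sn > Mg: the two effects oppose for this pair; the across-period effect wins (1.96 vs 1.31).
I > Sn: both are in period 5; the period trend gives I the larger value.
O > I: the two effects oppose for this pair; the down-group effect wins (3.44 vs 2.66).
F > O: both are in period 2; the period trend gives F the larger value.
Approximate values (Pauling): O 3.44, F 3.98, Mg 1.31, Sn 1.96, I 2.66, Cs 0.79.
So from lowest to highest: Cs < Mg < Sn < I < O < F.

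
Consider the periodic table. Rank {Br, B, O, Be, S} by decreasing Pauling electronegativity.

O > Br > S > B > Be

Be is in period 2, group 2; B is in period 2, group 13; O is in period 2, group 16; S is in period 3, group 16; Br is in period 4, group 17.
Electronegativity increases across a period and decreases down a group, tracking effective nuclear charge and atomic size.
These span different periods and groups, so the two trends combine.
B > Be: B lies to the right of Be in period 2, so the across-period effect alone puts B higher.
S > B: period and group pull opposite ways; the across-period shift dominates (2.58 vs 2.04).
Br > S: the two effects oppose for this pair; the across-period effect wins (2.96 vs 2.58).
O > Br: the two effects oppose for this pair; the down-group effect wins (3.44 vs 2.96).
Approximate values (Pauling): Be 1.57, B 2.04, O 3.44, S 2.58, Br 2.96.
So from highest to lowest: O > Br > S > B > Be.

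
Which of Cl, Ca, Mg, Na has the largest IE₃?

Mg

The third ionization energy removes an electron from the +2 ion. For each element: Cl²⁺ still has 5 valence electrons; Ca²⁺ is the bare [Ar] core; Mg²⁺ is the bare [Ne] core; Na²⁺ is already 1 electron into the core.
Breaking into a closed-shell core is much more expensive than removing a leftover valence electron — Ca, Na and Mg have the largest IE_3 here.
Approximate IE_3 values (kJ/mol): Cl 3822, Ca 4912, Mg 7733, Na 6910.
Hence IE_3: Cl < Ca < Na < Mg.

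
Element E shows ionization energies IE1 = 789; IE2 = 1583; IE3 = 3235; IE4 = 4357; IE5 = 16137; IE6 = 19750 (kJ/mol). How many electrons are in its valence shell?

4

Look for the largest jump between consecutive ionization energies: IE5/IE4 ≈ 3.7, far larger than any earlier ratio.
That jump marks the point where a core electron is being removed. So the atom has 4 valence electrons.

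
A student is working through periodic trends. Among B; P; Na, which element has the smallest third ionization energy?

IE_3 is the cost of taking one more electron from the +2 cation: B²⁺ still has 1 valence electron; P²⁺ still has 3 valence electrons; Na²⁺ is already 1 electron into the core.
Breaking into a closed-shell core is much more expensive than removing a leftover valence electron — Na has the largest IE_3 here.
Valence configurations: B²⁺ [He]2s¹, P²⁺ [Ne]3s²3p¹.
The numbers (kJ/mol): B 3660, P 2914, Na 6910.
Putting it together, IE_3: P < B < Na.

P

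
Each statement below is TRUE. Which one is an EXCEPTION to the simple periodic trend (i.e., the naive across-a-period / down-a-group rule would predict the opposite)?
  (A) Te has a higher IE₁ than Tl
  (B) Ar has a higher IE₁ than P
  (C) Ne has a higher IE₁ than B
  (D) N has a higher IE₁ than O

The general trend: IE₁ increases across a period and decreases down a group.
(A) Te (period 5, group 16) vs Tl (period 6, group 13): the stated order agrees with the simple trend.
(B) Ar (period 3, group 18) vs P (period 3, group 15): the stated order agrees with the simple trend.
(C) Ne (period 2, group 18) vs B (period 2, group 13): the stated order agrees with the simple trend.
(D) N (period 2, group 15) vs O (period 2, group 16): the stated order contradicts the simple trend.
The exception is (D): pairing an electron in O's 2p⁴ costs repulsion energy, so O ionizes more easily than half-filled N (2p³).

(D)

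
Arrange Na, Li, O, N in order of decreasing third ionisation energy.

Li > Na > O > N

The third ionization energy removes an electron from the +2 ion. For each element: Na²⁺ is already 1 electron into the core; Li²⁺ is already 1 electron into the core; O²⁺ still has 4 valence electrons; N²⁺ still has 3 valence electrons.
Breaking into a closed-shell core is much more expensive than removing a leftover valence electron — Na and Li have the largest IE_3 here.
Valence configurations: O²⁺ [He]2s²2p², N²⁺ [He]2s²2p¹.
Tabulated IE_3 (kJ/mol): Na 6910, Li 11815, O 5300, N 4578.
Hence IE_3: N < O < Na < Li.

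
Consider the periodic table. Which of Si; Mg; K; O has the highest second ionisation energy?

O

After 1 electron has been removed, what remains? Si⁺ still has 3 valence electrons; Mg⁺ still has 1 valence electron; K⁺ is the bare [Ar] core; O⁺ still has 5 valence electrons.
Usually core removal costs more than valence removal, but here the competition is close: a tightly held n=2 valence electron can cost more to remove than an n=3 core electron, so the actual values have to decide it.
Valence configurations: Si⁺ [Ne]3s²3p¹, Mg⁺ [Ne]3s¹, O⁺ [He]2s²2p³.
The numbers (kJ/mol): Si 1577, Mg 1451, K 3052, O 3388.
So the second ionization energies run Mg < Si < K < O.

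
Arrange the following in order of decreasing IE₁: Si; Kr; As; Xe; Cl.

Kr, Cl, Xe, As, Si

Si is in period 3, group 14; Cl is in period 3, group 17; As is in period 4, group 15; Kr is in period 4, group 18; Xe is in period 5, group 18.
First ionization energy rises across a period (greater Z_eff holds electrons more tightly) and falls down a group (valence electrons are farther from the nucleus).
Neither a single period nor a single group — weigh both effects.
As > Si: period and group pull opposite ways; the across-period shift dominates (947 vs 786 kJ/mol).
Xe > As: period and group pull opposite ways; the across-period shift dominates (1170 vs 947 kJ/mol).
Cl > Xe: the two effects oppose for this pair; the down-group effect wins (1251 vs 1170 kJ/mol).
Kr > Cl: period and group pull opposite ways; the across-period shift dominates (1351 vs 1251 kJ/mol).
For reference (kJ/mol): Si 786, Cl 1251, As 947, Kr 1351, Xe 1170.
So from highest to lowest: Kr > Cl > Xe > As > Si.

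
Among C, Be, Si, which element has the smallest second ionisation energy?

IE_2 is the cost of taking one more electron from the +1 cation: C⁺ still has 3 valence electrons; Be⁺ still has 1 valence electron; Si⁺ still has 3 valence electrons.
All are still removing valence electrons, so compare the +1 ions as you would atoms: IE_2 generally rises across a period (higher Z_eff) and falls down a group (larger shell), subject to the usual subshell exceptions.
Valence configurations: C⁺ [He]2s²2p¹, Be⁺ [He]2s¹, Si⁺ [Ne]3s²3p¹.
Tabulated IE_2 (kJ/mol): C 2353, Be 1757, Si 1577.
Hence IE_2: Si < Be < C.

Si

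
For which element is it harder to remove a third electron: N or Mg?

Mg

Consider each +2 ion: N²⁺ still has 3 valence electrons; Mg²⁺ is the bare [Ne] core.
Pulling an electron out of a noble-gas core costs far more than removing a remaining valence electron, so Mg sits at the high end of IE_3.
The numbers (kJ/mol): N 4578, Mg 7733.
Overall IE_3 order: N < Mg.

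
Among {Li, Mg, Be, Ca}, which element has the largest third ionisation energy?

Be

After 2 electrons have been removed, what remains? Li²⁺ is already 1 electron into the core; Mg²⁺ is the bare [Ne] core; Be²⁺ is the bare [He] core; Ca²⁺ is the bare [Ar] core.
All of these are removing an electron from a noble-gas core or deeper; the smaller core (lower principal quantum number) is held far more tightly, and within a period the higher nuclear charge binds the same core more tightly.
The numbers (kJ/mol): Li 11815, Mg 7733, Be 14849, Ca 4912.
Hence IE_3: Ca < Mg < Li < Be.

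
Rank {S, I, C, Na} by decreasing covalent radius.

Na > I > S > C

Moving right in a period, electrons are added to the same shell under a stronger nuclear pull, so atoms get smaller; moving down, a new shell is opened and atoms get larger.
These span different periods and groups, so the two trends combine.
S > C: period and group pull opposite ways; the down-group shift dominates (103 vs 75 pm).
I > S: the two effects oppose for this pair; the down-group effect wins (133 vs 103 pm).
Na > I: period and group pull opposite ways; the across-period shift dominates (155 vs 133 pm).
Approximate values (pm): C 75, Na 155, S 103, I 133.
So from largest to smallest: Na > I > S > C.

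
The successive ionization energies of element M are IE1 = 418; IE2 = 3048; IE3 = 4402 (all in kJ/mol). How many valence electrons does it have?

1

Look for the largest jump between consecutive ionization energies: IE2/IE1 ≈ 7.3, far larger than any earlier ratio.
That jump marks the point where a core electron is being removed. So the atom has 1 valence electron.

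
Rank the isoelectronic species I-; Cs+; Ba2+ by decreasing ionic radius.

I- > Cs+ > Ba2+

All of these have 54 electrons, so size is governed by nuclear charge alone: the more protons, the stronger the pull on the same electron cloud, and the smaller the ion.
Nuclear charges: Ba2+ (Z=56), Cs+ (Z=55), I- (Z=53).
Largest to smallest: I- > Cs+ > Ba2+.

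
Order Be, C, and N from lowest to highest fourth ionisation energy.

Consider each +3 ion: Be³⁺ is already 1 electron into the core; C³⁺ still has 1 valence electron; N³⁺ still has 2 valence electrons.
Core electrons are held far more tightly than valence electrons, so Be tops the IE_4 order.
Valence configurations: C³⁺ [He]2s¹, N³⁺ [He]2s².
The numbers (kJ/mol): Be 21007, C 6223, N 7475.
So the fourth ionization energies run C < N < Be.

C < N < Be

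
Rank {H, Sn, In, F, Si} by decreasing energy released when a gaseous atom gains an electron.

H is in period 1, group 1; F is in period 2, group 17; Si is in period 3, group 14; In is in period 5, group 13; Sn is in period 5, group 14.
Atoms with high Z_eff and room in the valence shell (especially the halogens) have the most exothermic electron affinities.
These span different periods and groups, so the two trends combine.
H > In: the two effects oppose for this pair; the down-group effect wins (73 vs 29 kJ/mol).
Sn > H: the two effects oppose for this pair; the across-period effect wins (107 vs 73 kJ/mol).
Si > Sn: they share group 14; the group trend gives Si the larger value.
F > Si: relative to Si, both the across-period and down-group shifts push F's electron affinity up.
Tabulated electron affinity (kJ/mol): H 73, F 328, Si 134, In 29, Sn 107.
So from highest to lowest: F > Si > Sn > H > In.

F > Si > Sn > H > In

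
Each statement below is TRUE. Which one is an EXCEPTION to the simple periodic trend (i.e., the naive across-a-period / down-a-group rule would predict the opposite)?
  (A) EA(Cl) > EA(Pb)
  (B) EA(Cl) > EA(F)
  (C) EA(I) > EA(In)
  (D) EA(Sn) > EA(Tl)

The general trend: electron affinity increases across a period and decreases down a group.
(A) Cl (period 3, group 17) vs Pb (period 6, group 14): the stated order agrees with the simple trend.
(B) Cl (period 3, group 17) vs F (period 2, group 17): the stated order contradicts the simple trend.
(C) I (period 5, group 17) vs In (period 5, group 13): the stated order agrees with the simple trend.
(D) Sn (period 5, group 14) vs Tl (period 6, group 13): the stated order agrees with the simple trend.
The exception is (B): F's small 2p subshell makes the incoming electron feel strong e⁻–e⁻ repulsion, so Cl actually releases more energy on gaining an electron.

(B)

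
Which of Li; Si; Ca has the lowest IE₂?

Consider each +1 ion: Li⁺ is the bare [He] core; Si⁺ still has 3 valence electrons; Ca⁺ still has 1 valence electron.
Breaking into a closed-shell core is much more expensive than removing a leftover valence electron — Li has the largest IE_2 here.
Valence configurations: Si⁺ [Ne]3s²3p¹, Ca⁺ [Ar]4s¹.
Tabulated IE_2 (kJ/mol): Li 7298, Si 1577, Ca 1145.
So the second ionization energies run Ca < Si < Li.

Ca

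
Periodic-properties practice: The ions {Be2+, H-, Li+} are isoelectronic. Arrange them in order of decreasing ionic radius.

All of these have 2 electrons, so size is governed by nuclear charge alone: the more protons, the stronger the pull on the same electron cloud, and the smaller the ion.
Nuclear charges: Be2+ (Z=4), Li+ (Z=3), H- (Z=1).
Largest to smallest: H- > Li+ > Be2+.

H- > Li+ > Be2+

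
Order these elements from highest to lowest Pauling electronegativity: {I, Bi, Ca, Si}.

I > Bi > Si > Ca

Si is in period 3, group 14; Ca is in period 4, group 2; I is in period 5, group 17; Bi is in period 6, group 15.
Atoms toward the upper right of the periodic table pull bonding electrons most strongly.
These span different periods and groups, so the two trends combine.
Si > Ca: relative to Ca, both the across-period and down-group shifts push Si's electronegativity up.
Bi > Si: period and group pull opposite ways; the across-period shift dominates (2.02 vs 1.90).
I > Bi: both effects reinforce here, so I is clearly the higher of the two.
Tabulated electronegativity (Pauling): Si 1.90, Ca 1.00, I 2.66, Bi 2.02.
So from highest to lowest: I > Bi > Si > Ca.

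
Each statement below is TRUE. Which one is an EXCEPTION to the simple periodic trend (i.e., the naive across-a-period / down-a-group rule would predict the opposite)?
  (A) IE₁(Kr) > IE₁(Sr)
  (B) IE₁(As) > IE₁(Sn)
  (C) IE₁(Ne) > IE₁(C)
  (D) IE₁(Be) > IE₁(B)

The general trend: first ionisation energy increases across a period and decreases down a group.
(A) Kr (period 4, group 18) vs Sr (period 5, group 2): the stated order agrees with the simple trend.
(B) As (period 4, group 15) vs Sn (period 5, group 14): the stated order agrees with the simple trend.
(C) Ne (period 2, group 18) vs C (period 2, group 14): the stated order agrees with the simple trend.
(D) Be (period 2, group 2) vs B (period 2, group 13): the stated order contradicts the simple trend.
The exception is (D): removing B's lone 2p electron is easier than breaking Be's filled 2s².

(D)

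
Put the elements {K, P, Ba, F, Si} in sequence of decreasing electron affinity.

F is in period 2, group 17; Si is in period 3, group 14; P is in period 3, group 15; K is in period 4, group 1; Ba is in period 6, group 2.
Adding an electron releases more energy for atoms nearer the top right (short of the noble gases).
These span different periods and groups, so the two trends combine.
K > Ba: the two effects oppose for this pair; the down-group effect wins (48 vs 14 kJ/mol).
P > K: both effects reinforce here, so P is clearly the higher of the two.
Si > P: this pair runs against the simple trend — see the exception note.
F > Si: both effects reinforce here, so F is clearly the higher of the two.
Note the exception: Si has a higher electron affinity than P, contrary to the simple trend — adding an electron to P's half-filled 3p³ is unfavourable, so Si (3p²) has the more exothermic EA.
Tabulated electron affinity (kJ/mol): F 328, Si 134, P 72, K 48, Ba 14.
So from highest to lowest: F > Si > P > K > Ba.

F, Si, P, K, Ba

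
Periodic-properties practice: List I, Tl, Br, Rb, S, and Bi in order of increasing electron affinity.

Tl, Rb, Bi, S, I, Br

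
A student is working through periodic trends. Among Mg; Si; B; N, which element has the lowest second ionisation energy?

Mg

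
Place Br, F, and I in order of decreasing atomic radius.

F is in period 2, group 17; Br is in period 4, group 17; I is in period 5, group 17.
Moving right in a period, electrons are added to the same shell under a stronger nuclear pull, so atoms get smaller; moving down, a new shell is opened and atoms get larger.
All are in group 17, so atomic radius increases down the group.
So from largest to smallest: I > Br > F.

I, Br, F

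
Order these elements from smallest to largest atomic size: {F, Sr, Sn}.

Atomic radius shrinks across a period as nuclear charge pulls the same shell inward, and grows down a group as new shells are added.
Here both period and group differ, so the two effects have to be weighed against each other.
Sn > F: both effects reinforce here, so Sn is clearly the larger of the two.
Sr > Sn: Sr lies to the left of Sn in period 5, so the across-period effect alone puts Sr larger.
For reference (pm): F 64, Sr 185, Sn 140.
So from smallest to largest: F < Sn < Sr.

F < Sn < Sr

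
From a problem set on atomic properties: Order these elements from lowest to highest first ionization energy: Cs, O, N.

N is in period 2, group 15; O is in period 2, group 16; Cs is in period 6, group 1.
First ionization energy rises across a period (greater Z_eff holds electrons more tightly) and falls down a group (valence electrons are farther from the nucleus).
Neither a single period nor a single group — weigh both effects.
O > Cs: relative to Cs, both the across-period and down-group shifts push O's first ionization energy up.
N > O: this pair runs against the simple trend — see the exception note.
Note the exception: N has a higher first ionization energy than O, contrary to the simple trend — pairing an electron in O's 2p⁴ costs repulsion energy, so O ionizes more easily than half-filled N (2p³).
Approximate values (kJ/mol): N 1402, O 1314, Cs 376.
So from lowest to highest: Cs < O < N.

Cs, O, N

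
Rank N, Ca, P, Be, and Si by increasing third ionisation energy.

After 2 electrons have been removed, what remains? N²⁺ still has 3 valence electrons; Ca²⁺ is the bare [Ar] core; P²⁺ still has 3 valence electrons; Be²⁺ is the bare [He] core; Si²⁺ still has 2 valence electrons.
Pulling an electron out of a noble-gas core costs far more than removing a remaining valence electron, so Ca and Be sit at the high end of IE_3.
Valence configurations: N²⁺ [He]2s²2p¹, P²⁺ [Ne]3s²3p¹, Si²⁺ [Ne]3s².
P²⁺ loses a lone 3p electron whereas Si²⁺ must break into a filled 3s² pair, so IE_3(Si) > IE_3(P) even though P has the higher nuclear charge.
The numbers (kJ/mol): N 4578, Ca 4912, P 2914, Be 14849, Si 3232.
Hence IE_3: P < Si < N < Ca < Be.

P, Si, N, Ca, Be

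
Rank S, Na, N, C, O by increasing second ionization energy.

S < C < N < O < Na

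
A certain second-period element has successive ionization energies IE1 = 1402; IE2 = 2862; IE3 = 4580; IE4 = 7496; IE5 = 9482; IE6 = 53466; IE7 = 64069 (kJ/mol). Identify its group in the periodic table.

Look for the largest jump between consecutive ionization energies: IE6/IE5 ≈ 5.6, far larger than any earlier ratio.
That jump marks the point where a core electron is being removed. So the atom has 5 valence electrons.
A main-group element with 5 valence electrons is in group 15.

Group 15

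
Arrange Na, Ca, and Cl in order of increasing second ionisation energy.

Ca < Cl < Na

The second ionization energy removes an electron from the +1 ion. For each element: Na⁺ is the bare [Ne] core; Ca⁺ still has 1 valence electron; Cl⁺ still has 6 valence electrons.
Breaking into a closed-shell core is much more expensive than removing a leftover valence electron — Na has the largest IE_2 here.
Valence configurations: Ca⁺ [Ar]4s¹, Cl⁺ [Ne]3s²3p⁴.
Tabulated IE_2 (kJ/mol): Na 4562, Ca 1145, Cl 2298.
Hence IE_2: Ca < Cl < Na.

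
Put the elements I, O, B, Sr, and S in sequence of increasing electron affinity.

Sr < B < O < S < I

Adding an electron releases more energy for atoms nearer the top right (short of the noble gases).
Neither a single period nor a single group — weigh both effects.
B > Sr: both effects reinforce here, so B is clearly the higher of the two.
O > B: both are in period 2; the period trend gives O the larger value.
S > O: this pair runs against the simple trend — see the exception note.
I > S: period and group pull opposite ways; the across-period shift dominates (295 vs 200 kJ/mol).
Note the exception: S has a higher electron affinity than O, contrary to the simple trend — the compact 2p subshell of O repels the added electron more than S's larger 3p does.
For reference (kJ/mol): B 27, O 141, S 200, Sr 5, I 295.
So from lowest to highest: Sr < B < O < S < I.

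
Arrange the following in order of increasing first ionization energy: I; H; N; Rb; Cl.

Rb, I, Cl, H, N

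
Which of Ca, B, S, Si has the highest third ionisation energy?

Ca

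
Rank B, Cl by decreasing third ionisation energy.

Cl > B

The third ionization energy removes an electron from the +2 ion. For each element: B²⁺ still has 1 valence electron; Cl²⁺ still has 5 valence electrons.
All are still removing valence electrons, so compare the +2 ions as you would atoms: IE_3 generally rises across a period (higher Z_eff) and falls down a group (larger shell), subject to the usual subshell exceptions.
Valence configurations: B²⁺ [He]2s¹, Cl²⁺ [Ne]3s²3p³.
Approximate IE_3 values (kJ/mol): B 3660, Cl 3822.
So the third ionization energies run B < Cl.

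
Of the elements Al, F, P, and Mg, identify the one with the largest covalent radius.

Mg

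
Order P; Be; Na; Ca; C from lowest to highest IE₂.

Ca, Be, P, C, Na

IE_2 is the cost of taking one more electron from the +1 cation: P⁺ still has 4 valence electrons; Be⁺ still has 1 valence electron; Na⁺ is the bare [Ne] core; Ca⁺ still has 1 valence electron; C⁺ still has 3 valence electrons.
Breaking into a closed-shell core is much more expensive than removing a leftover valence electron — Na has the largest IE_2 here.
Valence configurations: P⁺ [Ne]3s²3p², Be⁺ [He]2s¹, Ca⁺ [Ar]4s¹, C⁺ [He]2s²2p¹.
Tabulated IE_2 (kJ/mol): P 1907, Be 1757, Na 4562, Ca 1145, C 2353.
Overall IE_2 order: Ca < Be < P < C < Na.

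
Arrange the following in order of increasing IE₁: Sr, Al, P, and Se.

Sr < Al < Se < P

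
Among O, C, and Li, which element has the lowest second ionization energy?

C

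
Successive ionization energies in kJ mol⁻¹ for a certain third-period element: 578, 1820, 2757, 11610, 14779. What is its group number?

Look for the largest jump between consecutive ionization energies: IE4/IE3 ≈ 4.2, far larger than any earlier ratio.
That jump marks the point where a core electron is being removed. So the atom has 3 valence electrons.
A main-group element with 3 valence electrons is in group 13.

Group 13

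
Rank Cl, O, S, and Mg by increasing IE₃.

The third ionization energy removes an electron from the +2 ion. For each element: Cl²⁺ still has 5 valence electrons; O²⁺ still has 4 valence electrons; S²⁺ still has 4 valence electrons; Mg²⁺ is the bare [Ne] core.
Breaking into a closed-shell core is much more expensive than removing a leftover valence electron — Mg has the largest IE_3 here.
Valence configurations: Cl²⁺ [Ne]3s²3p³, O²⁺ [He]2s²2p², S²⁺ [Ne]3s²3p².
Tabulated IE_3 (kJ/mol): Cl 3822, O 5300, S 3357, Mg 7733.
Hence IE_3: S < Cl < O < Mg.

S < Cl < O < Mg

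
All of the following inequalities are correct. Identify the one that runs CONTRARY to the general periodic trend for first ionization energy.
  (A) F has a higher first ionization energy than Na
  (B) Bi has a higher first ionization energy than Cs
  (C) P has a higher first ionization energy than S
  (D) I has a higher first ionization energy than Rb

(C)

The general trend: first ionization energy increases across a period and decreases down a group.
(A) F (period 2, group 17) vs Na (period 3, group 1): the stated order agrees with the simple trend.
(B) Bi (period 6, group 15) vs Cs (period 6, group 1): the stated order agrees with the simple trend.
(C) P (period 3, group 15) vs S (period 3, group 16): the stated order contradicts the simple trend.
(D) I (period 5, group 17) vs Rb (period 5, group 1): the stated order agrees with the simple trend.
The exception is (C): S (3p⁴) ionizes more easily than half-filled P (3p³) because the paired 3p electron in S is pushed out by e⁻–e⁻ repulsion.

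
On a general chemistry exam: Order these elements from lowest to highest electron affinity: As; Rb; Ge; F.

F is in period 2, group 17; Ge is in period 4, group 14; As is in period 4, group 15; Rb is in period 5, group 1.
Electron affinity generally becomes more exothermic across a period toward the halogens and less exothermic down a group.
Neither a single period nor a single group — weigh both effects.
As > Rb: both effects reinforce here, so As is clearly the higher of the two.
Ge > As: this pair runs against the simple trend — see the exception note.
F > Ge: both effects reinforce here, so F is clearly the higher of the two.
Note the exception: Ge has a higher electron affinity than As, contrary to the simple trend — adding an electron to As's half-filled 4p³ is unfavourable, so Ge (4p²) has the more exothermic EA.
For reference (kJ/mol): F 328, Ge 119, As 78, Rb 47.
So from lowest to highest: Rb < As < Ge < F.

Rb < As < Ge < F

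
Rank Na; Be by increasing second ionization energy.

Consider each +1 ion: Na⁺ is the bare [Ne] core; Be⁺ still has 1 valence electron.
Pulling an electron out of a noble-gas core costs far more than removing a remaining valence electron, so Na sits at the high end of IE_2.
Approximate IE_2 values (kJ/mol): Na 4562, Be 1757.
Overall IE_2 order: Be < Na.

Be, Na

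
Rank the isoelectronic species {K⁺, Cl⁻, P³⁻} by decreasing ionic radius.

All of these have 18 electrons, so size is governed by nuclear charge alone: the more protons, the stronger the pull on the same electron cloud, and the smaller the ion.
Nuclear charges: K⁺ (Z=19), Cl⁻ (Z=17), P³⁻ (Z=15).
Largest to smallest: P³⁻ > Cl⁻ > K⁺.

P³⁻, Cl⁻, K⁺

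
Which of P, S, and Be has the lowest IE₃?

P

Consider each +2 ion: P²⁺ still has 3 valence electrons; S²⁺ still has 4 valence electrons; Be²⁺ is the bare [He] core.
Pulling an electron out of a noble-gas core costs far more than removing a remaining valence electron, so Be sits at the high end of IE_3.
Valence configurations: P²⁺ [Ne]3s²3p¹, S²⁺ [Ne]3s²3p².
Approximate IE_3 values (kJ/mol): P 2914, S 3357, Be 14849.
Putting it together, IE_3: P < S < Be.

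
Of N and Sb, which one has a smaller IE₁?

Sb

N is in period 2, group 15; Sb is in period 5, group 15.
IE₁ increases left→right with effective nuclear charge and decreases top→bottom as the valence shell moves farther out.
All are in group 15, so first ionization energy increases up the group.
So Sb has the smaller IE₁ (Sb < N).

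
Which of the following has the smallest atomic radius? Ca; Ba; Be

Across a period the added protons contract the valence shell; down a group each new principal shell makes the atom larger.
All are in group 2, so atomic radius increases down the group.
The smallest atomic radius among these belongs to Be.

Be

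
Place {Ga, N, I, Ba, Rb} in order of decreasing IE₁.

N is in period 2, group 15; Ga is in period 4, group 13; Rb is in period 5, group 1; I is in period 5, group 17; Ba is in period 6, group 2.
Across a period the outer electron is held more tightly (higher IE₁); down a group it sits in a higher shell, more shielded, and comes off more easily.
These span different periods and groups, so the two trends combine.
Ba > Rb: the two effects oppose for this pair; the across-period effect wins (503 vs 403 kJ/mol).
Ga > Ba: relative to Ba, both the across-period and down-group shifts push Ga's first ionization energy up.
I > Ga: period and group pull opposite ways; the across-period shift dominates (1008 vs 579 kJ/mol).
N > I: the two effects oppose for this pair; the down-group effect wins (1402 vs 1008 kJ/mol).
Tabulated first ionization energy (kJ/mol): N 1402, Ga 579, Rb 403, I 1008, Ba 503.
So from highest to lowest: N > I > Ga > Ba > Rb.

N > I > Ga > Ba > Rb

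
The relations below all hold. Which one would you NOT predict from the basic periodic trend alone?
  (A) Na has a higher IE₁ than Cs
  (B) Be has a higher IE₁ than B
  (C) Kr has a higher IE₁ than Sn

(B)

The general trend: IE₁ increases across a period and decreases down a group.
(A) Na (period 3, group 1) vs Cs (period 6, group 1): the stated order agrees with the simple trend.
(B) Be (period 2, group 2) vs B (period 2, group 13): the stated order contradicts the simple trend.
(C) Kr (period 4, group 18) vs Sn (period 5, group 14): the stated order agrees with the simple trend.
The exception is (B): removing B's lone 2p electron is easier than breaking Be's filled 2s².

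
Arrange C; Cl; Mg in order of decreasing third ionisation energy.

Mg > C > Cl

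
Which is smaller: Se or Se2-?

Se

Forming Se2- adds 2 electrons to Se. More electron–electron repulsion in the same shell, with unchanged nuclear charge, lets the cloud expand.
An anion is larger than its parent atom: Se2- > Se.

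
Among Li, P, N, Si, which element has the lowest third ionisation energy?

P

IE_3 is the cost of taking one more electron from the +2 cation: Li²⁺ is already 1 electron into the core; P²⁺ still has 3 valence electrons; N²⁺ still has 3 valence electrons; Si²⁺ still has 2 valence electrons.
Breaking into a closed-shell core is much more expensive than removing a leftover valence electron — Li has the largest IE_3 here.
Valence configurations: P²⁺ [Ne]3s²3p¹, N²⁺ [He]2s²2p¹, Si²⁺ [Ne]3s².
P²⁺ loses a lone 3p electron whereas Si²⁺ must break into a filled 3s² pair, so IE_3(Si) > IE_3(P) even though P has the higher nuclear charge.
Approximate IE_3 values (kJ/mol): Li 11815, P 2914, N 4578, Si 3232.
Overall IE_3 order: P < Si < N < Li.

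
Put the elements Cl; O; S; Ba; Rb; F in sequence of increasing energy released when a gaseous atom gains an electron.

Ba < Rb < O < S < F < Cl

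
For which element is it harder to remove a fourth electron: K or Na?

Na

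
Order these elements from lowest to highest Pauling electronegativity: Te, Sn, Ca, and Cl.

Cl is in period 3, group 17; Ca is in period 4, group 2; Sn is in period 5, group 14; Te is in period 5, group 16.
Smaller atoms with higher effective nuclear charge are more electronegative.
Here both period and group differ, so the two effects have to be weighed against each other.
Sn > Ca: the two effects oppose for this pair; the across-period effect wins (1.96 vs 1.00).
Te > Sn: both are in period 5; the period trend gives Te the larger value.
Cl > Te: both effects reinforce here, so Cl is clearly the higher of the two.
For reference (Pauling): Cl 3.16, Ca 1.00, Sn 1.96, Te 2.10.
So from lowest to highest: Ca < Sn < Te < Cl.

Ca < Sn < Te < Cl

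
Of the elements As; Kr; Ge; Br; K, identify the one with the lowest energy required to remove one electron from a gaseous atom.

K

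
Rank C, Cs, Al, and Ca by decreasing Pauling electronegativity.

C > Al > Ca > Cs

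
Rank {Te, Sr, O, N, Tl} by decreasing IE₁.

N, O, Te, Tl, Sr

N is in period 2, group 15; O is in period 2, group 16; Sr is in period 5, group 2; Te is in period 5, group 16; Tl is in period 6, group 13.
Across a period the outer electron is held more tightly (higher IE₁); down a group it sits in a higher shell, more shielded, and comes off more easily.
Here both period and group differ, so the two effects have to be weighed against each other.
Tl > Sr: period and group pull opposite ways; the across-period shift dominates (589 vs 550 kJ/mol).
Te > Tl: both effects reinforce here, so Te is clearly the higher of the two.
O > Te: O sits above Te in group 16, so the down-group effect alone puts O higher.
N > O: this pair runs against the simple trend — see the exception note.
Note the exception: N has a higher first ionization energy than O, contrary to the simple trend — pairing an electron in O's 2p⁴ costs repulsion energy, so O ionizes more easily than half-filled N (2p³).
For reference (kJ/mol): N 1402, O 1314, Sr 550, Te 869, Tl 589.
So from highest to lowest: N > O > Te > Tl > Sr.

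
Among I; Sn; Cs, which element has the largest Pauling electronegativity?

I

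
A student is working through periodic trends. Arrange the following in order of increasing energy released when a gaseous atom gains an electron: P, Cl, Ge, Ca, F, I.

Ca < P < Ge < I < F < Cl

Electron affinity generally becomes more exothermic across a period toward the halogens and less exothermic down a group.
Neither a single period nor a single group — weigh both effects.
P > Ca: relative to Ca, both the across-period and down-group shifts push P's electron affinity up.
Ge > P: this pair runs against the simple trend — see the exception note.
I > Ge: the two effects oppose for this pair; the across-period effect wins (295 vs 119 kJ/mol).
F > I: F sits above I in group 17, so the down-group effect alone puts F higher.
Cl > F: this pair runs against the simple trend — see the exception note.
Note the exception: Ge has a higher electron affinity than P, contrary to the simple trend — adding an electron to P's half-filled np³ subshell costs electron-pairing energy.
Note the exception: Cl has a higher electron affinity than F, contrary to the simple trend — F's small 2p subshell makes the incoming electron feel strong e⁻–e⁻ repulsion, so Cl actually releases more energy on gaining an electron.
For reference (kJ/mol): F 328, P 72, Cl 349, Ca 2, Ge 119, I 295.
So from lowest to highest: Ca < P < Ge < I < F < Cl.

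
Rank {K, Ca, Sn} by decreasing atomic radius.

K, Ca, Sn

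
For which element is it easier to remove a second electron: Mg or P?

The second ionization energy removes an electron from the +1 ion. For each element: Mg⁺ still has 1 valence electron; P⁺ still has 4 valence electrons.
All are still removing valence electrons, so compare the +1 ions as you would atoms: IE_2 generally rises across a period (higher Z_eff) and falls down a group (larger shell), subject to the usual subshell exceptions.
Valence configurations: Mg⁺ [Ne]3s¹, P⁺ [Ne]3s²3p².
The numbers (kJ/mol): Mg 1451, P 1907.
So the second ionization energies run Mg < P.

Mg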